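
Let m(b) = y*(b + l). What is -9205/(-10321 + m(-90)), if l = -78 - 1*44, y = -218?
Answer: -1841/7179 ≈ -0.25644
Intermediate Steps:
l = -122 (l = -78 - 44 = -122)
m(b) = 26596 - 218*b (m(b) = -218*(b - 122) = -218*(-122 + b) = 26596 - 218*b)
-9205/(-10321 + m(-90)) = -9205/(-10321 + (26596 - 218*(-90))) = -9205/(-10321 + (26596 + 19620)) = -9205/(-10321 + 46216) = -9205/35895 = -9205*1/35895 = -1841/7179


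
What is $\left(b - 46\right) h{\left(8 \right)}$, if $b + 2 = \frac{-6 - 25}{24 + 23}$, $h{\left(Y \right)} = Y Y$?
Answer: $- \frac{146368}{47} \approx -3114.2$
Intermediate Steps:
$h{\left(Y \right)} = Y^{2}$
$b = - \frac{125}{47}$ ($b = -2 + \frac{-6 - 25}{24 + 23} = -2 - \frac{31}{47} = - \frac{125}{47} \approx -2.6596$)
$\left(b - 46\right) h{\left(8 \right)} = \left(- \frac{125}{47} - 46\right) 8^{2} = \left(- \frac{2287}{47}\right) 64 = - \frac{146368}{47}$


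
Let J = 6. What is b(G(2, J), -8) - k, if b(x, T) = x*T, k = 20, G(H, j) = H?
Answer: -36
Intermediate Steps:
b(x, T) = T*x
b(G(2, J), -8) - k = -8*2 - 1*20 = -16 - 20 = -36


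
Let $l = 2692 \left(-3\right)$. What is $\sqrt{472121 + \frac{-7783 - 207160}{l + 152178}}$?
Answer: $\frac{\sqrt{9803744020726698}}{144102} \approx 687.11$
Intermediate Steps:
$l = -8076$
$\sqrt{472121 + \frac{-7783 - 207160}{l + 152178}} = \sqrt{472121 + \frac{-7783 - 207160}{-8076 + 152178}} = \sqrt{472121 - \frac{214943}{144102}} = \sqrt{\frac{68033365399}{144102}} = \frac{\sqrt{9803744020726698}}{144102}$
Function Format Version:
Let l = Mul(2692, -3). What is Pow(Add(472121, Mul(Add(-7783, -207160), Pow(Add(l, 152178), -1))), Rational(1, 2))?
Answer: Mul(Rational(1, 144102), Pow(9803744020726698, Rational(1, 2))) ≈ 687.11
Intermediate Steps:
l = -8076
Pow(Add(472121, Mul(Add(-7783, -207160), Pow(Add(l, 152178), -1))), Rational(1, 2)) = Pow(Add(472121, Mul(Add(-7783, -207160), Pow(Add(-8076, 152178), -1))), Rational(1, 2)) = Pow(Add(472121, Mul(-214943, Pow(144102, -1))), Rational(1, 2)) = Pow(Add(472121, Mul(-214943, Rational(1, 144102))), Rational(1, 2)) = Pow(Add(472121, Rational(-214943, 144102)), Rational(1, 2)) = Pow(Rational(68033365399, 144102), Rational(1, 2)) = Mul(Rational(1, 144102), Pow(9803744020726698, Rational(1, 2)))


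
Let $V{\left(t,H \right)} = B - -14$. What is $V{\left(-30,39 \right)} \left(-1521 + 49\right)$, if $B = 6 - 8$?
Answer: $-17664$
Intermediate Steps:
$B = -2$
$V{\left(t,H \right)} = 12$ ($V{\left(t,H \right)} = -2 - -14 = -2 + 14 = 12$)
$V{\left(-30,39 \right)} \left(-1521 + 49\right) = 12 \left(-1521 + 49\right) = 12 \left(-1472\right) = -17664$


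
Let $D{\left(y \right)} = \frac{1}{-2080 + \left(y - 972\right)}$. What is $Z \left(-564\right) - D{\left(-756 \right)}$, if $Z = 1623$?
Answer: $- \frac{3485736575}{3808} \approx -9.1537 \cdot 10^{5}$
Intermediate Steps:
$D{\left(y \right)} = \frac{1}{-3052 + y}$ ($D{\left(y \right)} = \frac{1}{-2080 + \left(-972 + y\right)} = \frac{1}{-3052 + y}$)
$Z \left(-564\right) - D{\left(-756 \right)} = 1623 \left(-564\right) - \frac{1}{-3052 - 756} = -915372 - \frac{1}{-3808} = -915372 - - \frac{1}{3808} = -915372 + \frac{1}{3808} = - \frac{3485736575}{3808}$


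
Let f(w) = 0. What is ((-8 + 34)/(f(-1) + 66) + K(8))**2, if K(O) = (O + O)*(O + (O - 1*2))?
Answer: 54834025/1089 ≈ 50353.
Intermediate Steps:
K(O) = 2*O*(-2 + 2*O) (K(O) = (2*O)*(O + (O - 2)) = (2*O)*(O + (-2 + O)) = (2*O)*(-2 + 2*O) = 2*O*(-2 + 2*O))
((-8 + 34)/(f(-1) + 66) + K(8))**2 = ((-8 + 34)/(0 + 66) + 4*8*(-1 + 8))**2 = (26/66 + 4*8*7)**2 = (26*(1/66) + 224)**2 = (13/33 + 224)**2 = (7405/33)**2 = 54834025/1089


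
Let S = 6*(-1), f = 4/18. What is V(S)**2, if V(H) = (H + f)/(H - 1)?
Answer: 2704/3969 ≈ 0.68128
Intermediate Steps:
f = 2/9 (f = 4*(1/18) = 2/9 ≈ 0.22222)
S = -6
V(H) = (2/9 + H)/(-1 + H) (V(H) = (H + 2/9)/(H - 1) = (2/9 + H)/(-1 + H))
V(S)**2 = ((2/9 - 6)/(-1 - 6))**2 = (-52/9/(-7))**2 = (-1/7*(-52/9))**2 = (52/63)**2 = 2704/3969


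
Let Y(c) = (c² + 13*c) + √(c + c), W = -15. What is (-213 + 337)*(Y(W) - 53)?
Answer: -2852 + 124*I*√30 ≈ -2852.0 + 679.18*I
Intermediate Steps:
Y(c) = c² + 13*c + √2*√c (Y(c) = (c² + 13*c) + √(2*c) = (c² + 13*c) + √2*√c = c² + 13*c + √2*√c)
(-213 + 337)*(Y(W) - 53) = (-213 + 337)*(((-15)² + 13*(-15) + √2*√(-15)) - 53) = 124*((225 - 195 + √2*(I*√15)) - 53) = 124*((225 - 195 + I*√30) - 53) = 124*((30 + I*√30) - 53) = 124*(-23 + I*√30) = -2852 + 124*I*√30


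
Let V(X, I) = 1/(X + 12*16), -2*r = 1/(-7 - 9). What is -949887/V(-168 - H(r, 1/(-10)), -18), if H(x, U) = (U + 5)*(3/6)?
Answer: -409401297/20 ≈ -2.0470e+7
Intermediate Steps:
r = 1/32 (r = -1/(2*(-7 - 9)) = -½/(-16) = -½*(-1/16) = 1/32 ≈ 0.031250)
H(x, U) = 5/2 + U/2 (H(x, U) = (5 + U)*(3*(⅙)) = (5 + U)*(½) = 5/2 + U/2)
V(X, I) = 1/(192 + X) (V(X, I) = 1/(X + 192) = 1/(192 + X))
-949887/V(-168 - H(r, 1/(-10)), -18) = -(22797288 - 949887*(5/2 + (½)/(-10))) = -(22797288 - 949887*(5/2 + (½)*(-⅒))) = -(22797288 - 949887*(5/2 - 1/20)) = -(22797288 - 46544463/20) = -949887/(1/(192 + (-168 - 49/20))) = -949887/(1/(192 - 3409/20)) = -949887/(1/(431/20)) = -949887/20/431 = -949887*431/20 = -409401297/20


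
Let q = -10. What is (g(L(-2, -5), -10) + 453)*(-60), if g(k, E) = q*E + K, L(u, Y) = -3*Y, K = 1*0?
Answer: -33180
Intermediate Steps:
K = 0
g(k, E) = -10*E (g(k, E) = -10*E + 0 = -10*E)
(g(L(-2, -5), -10) + 453)*(-60) = (-10*(-10) + 453)*(-60) = (100 + 453)*(-60) = 553*(-60) = -33180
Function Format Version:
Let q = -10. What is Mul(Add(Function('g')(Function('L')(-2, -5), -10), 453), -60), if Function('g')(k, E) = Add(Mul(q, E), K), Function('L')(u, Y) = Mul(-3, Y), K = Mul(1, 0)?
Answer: -33180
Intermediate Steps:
K = 0
Function('g')(k, E) = Mul(-10, E) (Function('g')(k, E) = Add(Mul(-10, E), 0) = Mul(-10, E))
Mul(Add(Function('g')(Function('L')(-2, -5), -10), 453), -60) = Mul(Add(Mul(-10, -10), 453), -60) = Mul(Add(100, 453), -60) = Mul(553, -60) = -33180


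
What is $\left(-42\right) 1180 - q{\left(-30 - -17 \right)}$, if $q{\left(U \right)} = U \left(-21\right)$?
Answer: $-49833$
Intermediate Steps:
$q{\left(U \right)} = - 21 U$
$\left(-42\right) 1180 - q{\left(-30 - -17 \right)} = \left(-42\right) 1180 - - 21 \left(-30 - -17\right) = -49560 - - 21 \left(-30 + 17\right) = -49560 - \left(-21\right) \left(-13\right) = -49560 - 273 = -49833$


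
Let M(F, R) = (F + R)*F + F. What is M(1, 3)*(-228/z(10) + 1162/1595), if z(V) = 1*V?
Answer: -35204/319 ≈ -110.36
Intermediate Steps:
z(V) = V
M(F, R) = F + F*(F + R) (M(F, R) = F*(F + R) + F = F + F*(F + R))
M(1, 3)*(-228/z(10) + 1162/1595) = (1*(1 + 1 + 3))*(-228/10 + 1162/1595) = (1*5)*(-228*⅒ + 1162*(1/1595)) = 5*(-114/5 + 1162/1595) = 5*(-35204/1595) = -35204/319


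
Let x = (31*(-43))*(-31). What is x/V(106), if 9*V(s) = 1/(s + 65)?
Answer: 63596097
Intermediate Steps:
x = 41323 (x = -1333*(-31) = 41323)
V(s) = 1/(9*(65 + s)) (V(s) = 1/(9*(s + 65)) = 1/(9*(65 + s)))
x/V(106) = 41323/((1/(9*(65 + 106)))) = 41323/(((1/9)/171)) = 41323/(((1/9)*(1/171))) = 41323/(1/1539) = 41323*1539 = 63596097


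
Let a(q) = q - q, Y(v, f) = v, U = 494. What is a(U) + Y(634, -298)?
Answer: 634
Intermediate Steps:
a(q) = 0
a(U) + Y(634, -298) = 0 + 634 = 634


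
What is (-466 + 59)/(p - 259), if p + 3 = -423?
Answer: 407/685 ≈ 0.59416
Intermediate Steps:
p = -426 (p = -3 - 423 = -426)
(-466 + 59)/(p - 259) = (-466 + 59)/(-426 - 259) = -407/(-685) = -407*(-1/685) = 407/685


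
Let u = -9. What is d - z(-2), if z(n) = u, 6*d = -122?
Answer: -34/3 ≈ -11.333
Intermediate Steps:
d = -61/3 (d = (⅙)*(-122) = -61/3 ≈ -20.333)
z(n) = -9
d - z(-2) = -61/3 - 1*(-9) = -61/3 + 9 = -34/3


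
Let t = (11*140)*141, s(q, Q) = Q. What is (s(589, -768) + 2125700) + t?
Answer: 2342072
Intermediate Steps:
t = 217140 (t = 1540*141 = 217140)
(s(589, -768) + 2125700) + t = (-768 + 2125700) + 217140 = 2124932 + 217140 = 2342072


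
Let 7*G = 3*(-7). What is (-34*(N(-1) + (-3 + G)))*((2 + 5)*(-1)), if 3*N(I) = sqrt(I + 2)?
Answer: -4046/3 ≈ -1348.7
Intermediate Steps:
N(I) = sqrt(2 + I)/3 (N(I) = sqrt(I + 2)/3 = sqrt(2 + I)/3)
G = -3 (G = (3*(-7))/7 = (1/7)*(-21) = -3)
(-34*(N(-1) + (-3 + G)))*((2 + 5)*(-1)) = (-34*(sqrt(2 - 1)/3 + (-3 - 3)))*((2 + 5)*(-1)) = (-34*(sqrt(1)/3 - 6))*(7*(-1)) = -34*((1/3)*1 - 6)*(-7) = -34*(1/3 - 6)*(-7) = -34*(-17/3)*(-7) = (578/3)*(-7) = -4046/3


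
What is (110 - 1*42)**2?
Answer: 4624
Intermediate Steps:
(110 - 1*42)**2 = (110 - 42)**2 = 68**2 = 4624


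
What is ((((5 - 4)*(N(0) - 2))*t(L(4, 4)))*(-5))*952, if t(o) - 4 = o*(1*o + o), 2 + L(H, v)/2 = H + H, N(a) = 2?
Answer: 0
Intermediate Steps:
L(H, v) = -4 + 4*H (L(H, v) = -4 + 2*(H + H) = -4 + 2*(2*H) = -4 + 4*H)
t(o) = 4 + 2*o**2 (t(o) = 4 + o*(1*o + o) = 4 + o*(o + o) = 4 + o*(2*o) = 4 + 2*o**2)
((((5 - 4)*(N(0) - 2))*t(L(4, 4)))*(-5))*952 = ((((5 - 4)*(2 - 2))*(4 + 2*(-4 + 4*4)**2))*(-5))*952 = (((1*0)*(4 + 2*(-4 + 16)**2))*(-5))*952 = ((0*(4 + 2*12**2))*(-5))*952 = ((0*(4 + 2*144))*(-5))*952 = ((0*(4 + 288))*(-5))*952 = ((0*292)*(-5))*952 = (0*(-5))*952 = 0*952 = 0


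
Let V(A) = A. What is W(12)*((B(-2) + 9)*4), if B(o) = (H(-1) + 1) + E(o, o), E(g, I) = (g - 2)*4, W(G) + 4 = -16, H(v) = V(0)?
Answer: 480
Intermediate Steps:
H(v) = 0
W(G) = -20 (W(G) = -4 - 16 = -20)
E(g, I) = -8 + 4*g (E(g, I) = (-2 + g)*4 = -8 + 4*g)
B(o) = -7 + 4*o (B(o) = (0 + 1) + (-8 + 4*o) = 1 + (-8 + 4*o) = -7 + 4*o)
W(12)*((B(-2) + 9)*4) = -20*((-7 + 4*(-2)) + 9)*4 = -20*((-7 - 8) + 9)*4 = -20*(-15 + 9)*4 = -(-120)*4 = -20*(-24) = 480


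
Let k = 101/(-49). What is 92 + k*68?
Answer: -2360/49 ≈ -48.163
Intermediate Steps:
k = -101/49 (k = 101*(-1/49) = -101/49 ≈ -2.0612)
92 + k*68 = 92 - 101/49*68 = 92 - 6868/49 = -2360/49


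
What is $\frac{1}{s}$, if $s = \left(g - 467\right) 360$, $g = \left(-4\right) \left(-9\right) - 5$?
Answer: $- \frac{1}{156960} \approx -6.371 \cdot 10^{-6}$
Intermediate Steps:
$g = 31$ ($g = 36 - 5 = 31$)
$s = -156960$ ($s = \left(31 - 467\right) 360 = \left(-436\right) 360 = -156960$)
$\frac{1}{s} = \frac{1}{-156960} = - \frac{1}{156960}$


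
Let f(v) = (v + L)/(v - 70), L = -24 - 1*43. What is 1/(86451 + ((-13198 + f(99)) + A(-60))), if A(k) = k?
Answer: 29/2122629 ≈ 1.3662e-5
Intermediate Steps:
L = -67 (L = -24 - 43 = -67)
f(v) = (-67 + v)/(-70 + v) (f(v) = (v - 67)/(v - 70) = (-67 + v)/(-70 + v))
1/(86451 + ((-13198 + f(99)) + A(-60))) = 1/(86451 + ((-13198 + (-67 + 99)/(-70 + 99)) - 60)) = 1/(86451 + ((-13198 + 32/29) - 60)) = 1/(86451 + (-382710/29 - 60)) = 1/(86451 - 384450/29) = 1/(2122629/29) = 29/2122629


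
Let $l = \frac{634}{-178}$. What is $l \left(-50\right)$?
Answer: $\frac{15850}{89} \approx 178.09$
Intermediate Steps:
$l = - \frac{317}{89}$ ($l = 634 \left(- \frac{1}{178}\right) = - \frac{317}{89} \approx -3.5618$)
$l \left(-50\right) = \left(- \frac{317}{89}\right) \left(-50\right) = \frac{15850}{89}$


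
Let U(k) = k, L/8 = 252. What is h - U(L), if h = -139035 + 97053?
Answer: -43998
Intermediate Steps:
h = -41982
L = 2016 (L = 8*252 = 2016)
h - U(L) = -41982 - 1*2016 = -41982 - 2016 = -43998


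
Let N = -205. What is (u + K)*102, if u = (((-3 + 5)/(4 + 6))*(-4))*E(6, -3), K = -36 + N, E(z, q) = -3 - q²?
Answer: -118014/5 ≈ -23603.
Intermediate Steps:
K = -241 (K = -36 - 205 = -241)
u = 48/5 (u = (((-3 + 5)/(4 + 6))*(-4))*(-3 - 1*(-3)²) = ((2/10)*(-4))*(-3 - 1*9) = ((2*(⅒))*(-4))*(-3 - 9) = ((⅕)*(-4))*(-12) = -⅘*(-12) = 48/5 ≈ 9.6000)
(u + K)*102 = (48/5 - 241)*102 = -1157/5*102 = -118014/5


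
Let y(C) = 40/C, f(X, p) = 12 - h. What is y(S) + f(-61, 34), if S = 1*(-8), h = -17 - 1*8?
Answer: 32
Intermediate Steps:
h = -25 (h = -17 - 8 = -25)
S = -8
f(X, p) = 37 (f(X, p) = 12 - 1*(-25) = 12 + 25 = 37)
y(S) + f(-61, 34) = 40/(-8) + 37 = 40*(-⅛) + 37 = -5 + 37 = 32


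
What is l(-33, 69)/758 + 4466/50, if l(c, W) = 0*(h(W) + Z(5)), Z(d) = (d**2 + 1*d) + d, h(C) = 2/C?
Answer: 2233/25 ≈ 89.320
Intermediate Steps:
Z(d) = d**2 + 2*d (Z(d) = (d**2 + d) + d = (d + d**2) + d = d**2 + 2*d)
l(c, W) = 0 (l(c, W) = 0*(2/W + 5*(2 + 5)) = 0*(2/W + 5*7) = 0*(2/W + 35) = 0*(35 + 2/W) = 0)
l(-33, 69)/758 + 4466/50 = 0/758 + 4466/50 = 0*(1/758) + 4466*(1/50) = 0 + 2233/25 = 2233/25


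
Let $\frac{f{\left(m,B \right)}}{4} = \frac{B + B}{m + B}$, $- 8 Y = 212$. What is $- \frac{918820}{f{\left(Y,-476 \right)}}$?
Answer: $- \frac{32979075}{272} \approx -1.2125 \cdot 10^{5}$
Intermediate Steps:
$Y = - \frac{53}{2}$ ($Y = \left(- \frac{1}{8}\right) 212 = - \frac{53}{2} \approx -26.5$)
$f{\left(m,B \right)} = \frac{8 B}{B + m}$ ($f{\left(m,B \right)} = 4 \frac{B + B}{m + B} = 4 \frac{2 B}{B + m} = \frac{8 B}{B + m}$)
$- \frac{918820}{f{\left(Y,-476 \right)}} = - \frac{918820}{8 \left(-476\right) \frac{1}{-476 - \frac{53}{2}}} = - \frac{918820}{8 \left(-476\right) \frac{1}{- \frac{1005}{2}}} = - \frac{918820}{8 \left(-476\right) \left(- \frac{2}{1005}\right)} = - \frac{918820}{\frac{7616}{1005}} = \left(-918820\right) \frac{1005}{7616} = - \frac{32979075}{272}$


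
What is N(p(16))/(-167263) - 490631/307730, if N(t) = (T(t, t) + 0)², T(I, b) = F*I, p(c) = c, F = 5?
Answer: -84033884953/51471842990 ≈ -1.6326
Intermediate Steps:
T(I, b) = 5*I
N(t) = 25*t² (N(t) = (5*t + 0)² = (5*t)² = 25*t²)
N(p(16))/(-167263) - 490631/307730 = (25*16²)/(-167263) - 490631/307730 = (25*256)*(-1/167263) - 490631*1/307730 = 6400*(-1/167263) - 490631/307730 = -6400/167263 - 490631/307730 = -84033884953/51471842990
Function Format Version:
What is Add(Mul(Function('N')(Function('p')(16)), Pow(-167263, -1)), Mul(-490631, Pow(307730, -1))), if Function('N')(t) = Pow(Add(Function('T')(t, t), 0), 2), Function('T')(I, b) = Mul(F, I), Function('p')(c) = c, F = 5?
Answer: Rational(-84033884953, 51471842990) ≈ -1.6326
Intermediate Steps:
Function('T')(I, b) = Mul(5, I)
Function('N')(t) = Mul(25, Pow(t, 2)) (Function('N')(t) = Pow(Add(Mul(5, t), 0), 2) = Pow(Mul(5, t), 2) = Mul(25, Pow(t, 2)))
Add(Mul(Function('N')(Function('p')(16)), Pow(-167263, -1)), Mul(-490631, Pow(307730, -1))) = Add(Mul(Mul(25, Pow(16, 2)), Pow(-167263, -1)), Mul(-490631, Pow(307730, -1))) = Add(Mul(Mul(25, 256), Rational(-1, 167263)), Mul(-490631, Rational(1, 307730))) = Add(Mul(6400, Rational(-1, 167263)), Rational(-490631, 307730)) = Add(Rational(-6400, 167263), Rational(-490631, 307730)) = Rational(-84033884953, 51471842990)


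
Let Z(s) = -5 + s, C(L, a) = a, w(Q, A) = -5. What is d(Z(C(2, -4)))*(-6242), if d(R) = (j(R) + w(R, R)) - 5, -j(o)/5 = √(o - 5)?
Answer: 62420 + 31210*I*√14 ≈ 62420.0 + 1.1678e+5*I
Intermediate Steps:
j(o) = -5*√(-5 + o) (j(o) = -5*√(o - 5) = -5*√(-5 + o))
d(R) = -10 - 5*√(-5 + R) (d(R) = (-5*√(-5 + R) - 5) - 5 = (-5 - 5*√(-5 + R)) - 5 = -10 - 5*√(-5 + R))
d(Z(C(2, -4)))*(-6242) = (-10 - 5*√(-5 + (-5 - 4)))*(-6242) = (-10 - 5*√(-5 - 9))*(-6242) = (-10 - 5*I*√14)*(-6242) = 62420 + 31210*I*√14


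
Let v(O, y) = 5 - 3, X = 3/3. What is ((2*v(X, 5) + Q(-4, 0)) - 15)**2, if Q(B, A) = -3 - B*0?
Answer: 196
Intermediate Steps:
X = 1 (X = 3*(1/3) = 1)
Q(B, A) = -3 (Q(B, A) = -3 - 1*0 = -3 + 0 = -3)
v(O, y) = 2
((2*v(X, 5) + Q(-4, 0)) - 15)**2 = ((2*2 - 3) - 15)**2 = ((4 - 3) - 15)**2 = (1 - 15)**2 = (-14)**2 = 196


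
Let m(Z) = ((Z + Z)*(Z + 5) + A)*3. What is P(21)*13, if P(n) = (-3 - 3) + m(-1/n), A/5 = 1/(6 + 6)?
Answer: -47125/588 ≈ -80.145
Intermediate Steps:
A = 5/12 (A = 5/(6 + 6) = 5/12 ≈ 0.41667)
m(Z) = 5/4 + 6*Z*(5 + Z) (m(Z) = ((Z + Z)*(Z + 5) + 5/12)*3 = ((2*Z)*(5 + Z) + 5/12)*3 = (2*Z*(5 + Z) + 5/12)*3 = (5/12 + 2*Z*(5 + Z))*3 = 5/4 + 6*Z*(5 + Z))
P(n) = -19/4 - 30/n + 6/n² (P(n) = (-3 - 3) + (5/4 + 6*(-1/n)² + 30*(-1/n)) = -6 + (5/4 + 6/n² - 30/n) = -6 + (5/4 - 30/n + 6/n²) = -19/4 - 30/n + 6/n²)
P(21)*13 = (-19/4 - 30/21 + 6/21²)*13 = (-19/4 - 30*1/21 + 6*(1/441))*13 = (-19/4 - 10/7 + 2/147)*13 = -3625/588*13 = -47125/588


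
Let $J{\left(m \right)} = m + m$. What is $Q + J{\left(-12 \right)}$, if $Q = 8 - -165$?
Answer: $149$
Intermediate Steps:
$Q = 173$ ($Q = 8 + 165 = 173$)
$J{\left(m \right)} = 2 m$
$Q + J{\left(-12 \right)} = 173 + 2 \left(-12\right) = 173 - 24 = 149$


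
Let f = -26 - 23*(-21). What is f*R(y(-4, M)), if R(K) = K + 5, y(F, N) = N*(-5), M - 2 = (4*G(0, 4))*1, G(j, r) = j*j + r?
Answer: -38845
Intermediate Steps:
G(j, r) = r + j² (G(j, r) = j² + r = r + j²)
M = 18 (M = 2 + (4*(4 + 0²))*1 = 2 + (4*(4 + 0))*1 = 2 + (4*4)*1 = 2 + 16*1 = 2 + 16 = 18)
y(F, N) = -5*N
f = 457 (f = -26 + 483 = 457)
R(K) = 5 + K
f*R(y(-4, M)) = 457*(5 - 5*18) = 457*(5 - 90) = 457*(-85) = -38845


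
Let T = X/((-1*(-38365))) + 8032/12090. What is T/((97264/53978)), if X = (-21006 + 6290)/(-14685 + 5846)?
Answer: 1837880229276511/4984559406646170 ≈ 0.36871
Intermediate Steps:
X = 14716/8839 (X = -14716/(-8839) = -14716*(-1/8839) = 14716/8839 ≈ 1.6649)
T = 272389525996/409981856115 (T = 14716/(8839*((-1*(-38365)))) + 8032/12090 = (14716/8839)/38365 + 8032*(1/12090) = (14716/8839)*(1/38365) + 4016/6045 = 14716/339108235 + 4016/6045 = 272389525996/409981856115 ≈ 0.66439)
T/((97264/53978)) = 272389525996/(409981856115*((97264/53978))) = 272389525996/(409981856115*((97264*(1/53978)))) = 272389525996/(409981856115*(48632/26989)) = (272389525996/409981856115)*(26989/48632) = 1837880229276511/4984559406646170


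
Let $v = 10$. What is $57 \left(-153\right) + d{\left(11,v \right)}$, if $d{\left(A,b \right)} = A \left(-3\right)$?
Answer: $-8754$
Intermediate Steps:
$d{\left(A,b \right)} = - 3 A$
$57 \left(-153\right) + d{\left(11,v \right)} = 57 \left(-153\right) - 33 = -8721 - 33 = -8754$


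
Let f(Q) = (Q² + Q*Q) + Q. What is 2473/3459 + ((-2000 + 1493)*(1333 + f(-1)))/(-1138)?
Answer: 1171133708/1968171 ≈ 595.04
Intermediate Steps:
f(Q) = Q + 2*Q² (f(Q) = (Q² + Q²) + Q = 2*Q² + Q = Q + 2*Q²)
2473/3459 + ((-2000 + 1493)*(1333 + f(-1)))/(-1138) = 2473/3459 + ((-2000 + 1493)*(1333 - (1 + 2*(-1))))/(-1138) = 2473*(1/3459) - 507*(1333 - (1 - 2))*(-1/1138) = 2473/3459 - 507*(1333 - 1*(-1))*(-1/1138) = 2473/3459 - 507*(1333 + 1)*(-1/1138) = 2473/3459 - 507*1334*(-1/1138) = 2473/3459 - 676338*(-1/1138) = 2473/3459 + 338169/569 = 1171133708/1968171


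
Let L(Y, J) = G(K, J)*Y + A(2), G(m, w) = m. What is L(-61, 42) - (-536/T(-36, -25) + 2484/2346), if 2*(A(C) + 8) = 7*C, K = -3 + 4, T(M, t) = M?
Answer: -11926/153 ≈ -77.948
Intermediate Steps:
K = 1
A(C) = -8 + 7*C/2 (A(C) = -8 + (7*C)/2 = -8 + 7*C/2)
L(Y, J) = -1 + Y (L(Y, J) = 1*Y + (-8 + (7/2)*2) = Y + (-8 + 7) = Y - 1 = -1 + Y)
L(-61, 42) - (-536/T(-36, -25) + 2484/2346) = (-1 - 61) - (-536/(-36) + 2484/2346) = -62 - (-536*(-1/36) + 2484*(1/2346)) = -62 - (134/9 + 18/17) = -62 - 1*2440/153 = -62 - 2440/153 = -11926/153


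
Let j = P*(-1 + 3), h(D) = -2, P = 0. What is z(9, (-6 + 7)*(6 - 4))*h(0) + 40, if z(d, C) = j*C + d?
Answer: 22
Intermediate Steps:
j = 0 (j = 0*(-1 + 3) = 0*2 = 0)
z(d, C) = d (z(d, C) = 0*C + d = 0 + d = d)
z(9, (-6 + 7)*(6 - 4))*h(0) + 40 = 9*(-2) + 40 = -18 + 40 = 22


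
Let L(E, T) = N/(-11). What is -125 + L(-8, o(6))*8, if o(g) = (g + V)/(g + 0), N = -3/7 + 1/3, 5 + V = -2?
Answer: -28859/231 ≈ -124.93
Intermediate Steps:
V = -7 (V = -5 - 2 = -7)
N = -2/21 (N = -3*1/7 + 1*(1/3) = -3/7 + 1/3 = -2/21 ≈ -0.095238)
o(g) = (-7 + g)/g (o(g) = (g - 7)/(g + 0) = (-7 + g)/g)
L(E, T) = 2/231 (L(E, T) = -2/21/(-11) = -2/21*(-1/11) = 2/231)
-125 + L(-8, o(6))*8 = -125 + (2/231)*8 = -125 + 16/231 = -28859/231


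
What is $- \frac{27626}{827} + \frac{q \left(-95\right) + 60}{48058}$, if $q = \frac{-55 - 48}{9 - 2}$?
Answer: $- \frac{9285112621}{278207762} \approx -33.375$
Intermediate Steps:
$q = - \frac{103}{7} \approx -14.714$
$- \frac{27626}{827} + \frac{q \left(-95\right) + 60}{48058} = - \frac{27626}{827} + \frac{\left(- \frac{103}{7}\right) \left(-95\right) + 60}{48058} = \left(-27626\right) \frac{1}{827} + \left(\frac{9785}{7} + 60\right) \frac{1}{48058} = - \frac{27626}{827} + \frac{10205}{7} \cdot \frac{1}{48058} = - \frac{27626}{827} + \frac{10205}{336406} = - \frac{9285112621}{278207762}$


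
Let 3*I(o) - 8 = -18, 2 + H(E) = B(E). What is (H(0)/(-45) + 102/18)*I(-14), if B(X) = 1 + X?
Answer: -512/27 ≈ -18.963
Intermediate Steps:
H(E) = -1 + E (H(E) = -2 + (1 + E) = -1 + E)
I(o) = -10/3 (I(o) = 8/3 + (⅓)*(-18) = 8/3 - 6 = -10/3)
(H(0)/(-45) + 102/18)*I(-14) = ((-1 + 0)/(-45) + 102/18)*(-10/3) = (-1*(-1/45) + 102*(1/18))*(-10/3) = (1/45 + 17/3)*(-10/3) = (256/45)*(-10/3) = -512/27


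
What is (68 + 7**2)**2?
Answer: 13689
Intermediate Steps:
(68 + 7**2)**2 = (68 + 49)**2 = 117**2 = 13689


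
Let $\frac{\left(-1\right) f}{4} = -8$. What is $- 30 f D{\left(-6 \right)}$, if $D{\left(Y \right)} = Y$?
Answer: $5760$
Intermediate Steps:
$f = 32$ ($f = \left(-4\right) \left(-8\right) = 32$)
$- 30 f D{\left(-6 \right)} = \left(-30\right) 32 \left(-6\right) = \left(-960\right) \left(-6\right) = 5760$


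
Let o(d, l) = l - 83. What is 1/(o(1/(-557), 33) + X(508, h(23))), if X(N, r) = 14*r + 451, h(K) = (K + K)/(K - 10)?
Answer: 13/5857 ≈ 0.0022196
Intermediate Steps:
o(d, l) = -83 + l
h(K) = 2*K/(-10 + K) (h(K) = (2*K)/(-10 + K) = 2*K/(-10 + K))
X(N, r) = 451 + 14*r
1/(o(1/(-557), 33) + X(508, h(23))) = 1/((-83 + 33) + (451 + 14*(2*23/(-10 + 23)))) = 1/(-50 + (451 + 14*(2*23/13))) = 1/(-50 + (451 + 14*(2*23*(1/13)))) = 1/(-50 + (451 + 14*(46/13))) = 1/(-50 + (451 + 644/13)) = 1/(-50 + 6507/13) = 1/(5857/13) = 13/5857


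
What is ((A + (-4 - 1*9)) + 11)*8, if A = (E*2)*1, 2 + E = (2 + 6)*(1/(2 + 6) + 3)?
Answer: 352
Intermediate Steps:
E = 23 (E = -2 + (2 + 6)*(1/(2 + 6) + 3) = -2 + 8*(1/8 + 3) = -2 + 8*(25/8) = -2 + 25 = 23)
A = 46 (A = (23*2)*1 = 46*1 = 46)
((A + (-4 - 1*9)) + 11)*8 = ((46 + (-4 - 1*9)) + 11)*8 = ((46 + (-4 - 9)) + 11)*8 = ((46 - 13) + 11)*8 = (33 + 11)*8 = 44*8 = 352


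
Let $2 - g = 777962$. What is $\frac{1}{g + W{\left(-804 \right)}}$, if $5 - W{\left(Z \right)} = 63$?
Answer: $- \frac{1}{778018} \approx -1.2853 \cdot 10^{-6}$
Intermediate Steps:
$W{\left(Z \right)} = -58$ ($W{\left(Z \right)} = 5 - 63 = -58$)
$g = -777960$ ($g = 2 - 777962 = -777960$)
$\frac{1}{g + W{\left(-804 \right)}} = \frac{1}{-777960 - 58} = \frac{1}{-778018} = - \frac{1}{778018}$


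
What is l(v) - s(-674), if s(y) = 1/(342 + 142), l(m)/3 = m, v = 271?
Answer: 393491/484 ≈ 813.00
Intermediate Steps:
l(m) = 3*m
s(y) = 1/484
l(v) - s(-674) = 3*271 - 1*1/484 = 813 - 1/484 = 393491/484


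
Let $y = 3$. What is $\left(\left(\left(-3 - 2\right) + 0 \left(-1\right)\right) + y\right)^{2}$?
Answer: $4$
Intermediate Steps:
$\left(\left(\left(-3 - 2\right) + 0 \left(-1\right)\right) + y\right)^{2} = \left(\left(\left(-3 - 2\right) + 0 \left(-1\right)\right) + 3\right)^{2} = \left(\left(\left(-3 - 2\right) + 0\right) + 3\right)^{2} = \left(\left(-5 + 0\right) + 3\right)^{2} = \left(-5 + 3\right)^{2} = \left(-2\right)^{2} = 4$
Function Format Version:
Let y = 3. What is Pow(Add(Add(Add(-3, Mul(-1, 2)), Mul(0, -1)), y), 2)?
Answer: 4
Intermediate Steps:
Pow(Add(Add(Add(-3, Mul(-1, 2)), Mul(0, -1)), y), 2) = Pow(Add(Add(Add(-3, Mul(-1, 2)), Mul(0, -1)), 3), 2) = Pow(Add(Add(Add(-3, -2), 0), 3), 2) = Pow(Add(Add(-5, 0), 3), 2) = Pow(Add(-5, 3), 2) = Pow(-2, 2) = 4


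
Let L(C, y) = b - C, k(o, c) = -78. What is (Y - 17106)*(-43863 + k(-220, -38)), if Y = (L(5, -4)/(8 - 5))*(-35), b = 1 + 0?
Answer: 749604166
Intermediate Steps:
b = 1
L(C, y) = 1 - C
Y = 140/3 (Y = ((1 - 1*5)/(8 - 5))*(-35) = ((1 - 5)/3)*(-35) = ((1/3)*(-4))*(-35) = -4/3*(-35) = 140/3 ≈ 46.667)
(Y - 17106)*(-43863 + k(-220, -38)) = (140/3 - 17106)*(-43863 - 78) = -51178/3*(-43941) = 749604166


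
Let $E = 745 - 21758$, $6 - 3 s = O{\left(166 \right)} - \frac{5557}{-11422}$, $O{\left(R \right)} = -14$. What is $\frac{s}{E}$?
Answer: $- \frac{222883}{720031458} \approx -0.00030955$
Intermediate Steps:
$s = \frac{222883}{34266}$ ($s = 2 - \frac{-14 - \frac{5557}{-11422}}{3} = 2 - \frac{-14 - - \frac{5557}{11422}}{3} = 2 - \frac{-14 + \frac{5557}{11422}}{3} = 2 - - \frac{154351}{34266} = 2 + \frac{154351}{34266} = \frac{222883}{34266} \approx 6.5045$)
$E = -21013$ ($E = 745 - 21758 = -21013$)
$\frac{s}{E} = \frac{222883}{34266 \left(-21013\right)} = \frac{222883}{34266} \left(- \frac{1}{21013}\right) = - \frac{222883}{720031458}$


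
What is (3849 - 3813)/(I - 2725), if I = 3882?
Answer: 36/1157 ≈ 0.031115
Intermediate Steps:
(3849 - 3813)/(I - 2725) = (3849 - 3813)/(3882 - 2725) = 36/1157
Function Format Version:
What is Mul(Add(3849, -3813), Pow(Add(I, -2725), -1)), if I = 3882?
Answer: Rational(36, 1157) ≈ 0.031115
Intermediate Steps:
Mul(Add(3849, -3813), Pow(Add(I, -2725), -1)) = Mul(Add(3849, -3813), Pow(Add(3882, -2725), -1)) = Mul(36, Pow(1157, -1)) = Mul(36, Rational(1, 1157)) = Rational(36, 1157)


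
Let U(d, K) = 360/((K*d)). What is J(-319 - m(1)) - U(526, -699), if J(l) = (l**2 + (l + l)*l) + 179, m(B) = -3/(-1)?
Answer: 19071924509/61279 ≈ 3.1123e+5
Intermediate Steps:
m(B) = 3 (m(B) = -3*(-1) = 3)
J(l) = 179 + 3*l**2 (J(l) = (l**2 + (2*l)*l) + 179 = (l**2 + 2*l**2) + 179 = 3*l**2 + 179 = 179 + 3*l**2)
U(d, K) = 360/(K*d) (U(d, K) = 360*(1/(K*d)) = 360/(K*d))
J(-319 - m(1)) - U(526, -699) = (179 + 3*(-319 - 1*3)**2) - 360/((-699)*526) = (179 + 3*(-319 - 3)**2) - 360*(-1)/(699*526) = (179 + 3*(-322)**2) - 1*(-60/61279) = (179 + 3*103684) + 60/61279 = (179 + 311052) + 60/61279 = 311231 + 60/61279 = 19071924509/61279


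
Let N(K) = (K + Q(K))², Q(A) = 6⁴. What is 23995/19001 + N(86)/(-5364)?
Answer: -9040439186/25480341 ≈ -354.80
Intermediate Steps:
Q(A) = 1296
N(K) = (1296 + K)² (N(K) = (K + 1296)² = (1296 + K)²)
23995/19001 + N(86)/(-5364) = 23995/19001 + (1296 + 86)²/(-5364) = 23995*(1/19001) + 1382²*(-1/5364) = 23995/19001 + 1909924*(-1/5364) = 23995/19001 - 477481/1341 = -9040439186/25480341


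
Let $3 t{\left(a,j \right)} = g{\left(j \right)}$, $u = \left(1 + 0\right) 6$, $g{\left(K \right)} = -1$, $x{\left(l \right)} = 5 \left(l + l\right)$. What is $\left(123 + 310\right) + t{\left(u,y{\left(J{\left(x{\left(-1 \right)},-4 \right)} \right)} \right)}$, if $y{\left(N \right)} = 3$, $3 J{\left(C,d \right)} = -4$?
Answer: $\frac{1298}{3} \approx 432.67$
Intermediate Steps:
$x{\left(l \right)} = 10 l$ ($x{\left(l \right)} = 5 \cdot 2 l = 10 l$)
$J{\left(C,d \right)} = - \frac{4}{3}$ ($J{\left(C,d \right)} = \frac{1}{3} \left(-4\right) = - \frac{4}{3}$)
$u = 6$ ($u = 1 \cdot 6 = 6$)
$t{\left(a,j \right)} = - \frac{1}{3}$ ($t{\left(a,j \right)} = \frac{1}{3} \left(-1\right) = - \frac{1}{3}$)
$\left(123 + 310\right) + t{\left(u,y{\left(J{\left(x{\left(-1 \right)},-4 \right)} \right)} \right)} = \left(123 + 310\right) - \frac{1}{3} = 433 - \frac{1}{3} = \frac{1298}{3}$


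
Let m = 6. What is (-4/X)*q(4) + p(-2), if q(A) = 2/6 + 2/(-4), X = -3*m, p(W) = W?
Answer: -55/27 ≈ -2.0370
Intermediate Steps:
X = -18 (X = -3*6 = -18)
q(A) = -⅙ (q(A) = 2*(⅙) + 2*(-¼) = ⅓ - ½ = -⅙)
(-4/X)*q(4) + p(-2) = -4/(-18)*(-⅙) - 2 = -4*(-1/18)*(-⅙) - 2 = (2/9)*(-⅙) - 2 = -1/27 - 2 = -55/27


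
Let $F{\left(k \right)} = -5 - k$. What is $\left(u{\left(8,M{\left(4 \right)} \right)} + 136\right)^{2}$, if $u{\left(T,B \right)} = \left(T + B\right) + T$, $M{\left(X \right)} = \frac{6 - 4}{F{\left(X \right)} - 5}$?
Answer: $\frac{1129969}{49} \approx 23061.0$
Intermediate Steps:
$M{\left(X \right)} = \frac{2}{-10 - X}$ ($M{\left(X \right)} = \frac{6 - 4}{\left(-5 - X\right) - 5} = \frac{2}{-10 - X}$)
$u{\left(T,B \right)} = B + 2 T$ ($u{\left(T,B \right)} = \left(B + T\right) + T = B + 2 T$)
$\left(u{\left(8,M{\left(4 \right)} \right)} + 136\right)^{2} = \left(\left(- \frac{2}{10 + 4} + 2 \cdot 8\right) + 136\right)^{2} = \left(\left(- \frac{2}{14} + 16\right) + 136\right)^{2} = \left(\left(\left(-2\right) \frac{1}{14} + 16\right) + 136\right)^{2} = \left(\left(- \frac{1}{7} + 16\right) + 136\right)^{2} = \left(\frac{111}{7} + 136\right)^{2} = \left(\frac{1063}{7}\right)^{2} = \frac{1129969}{49}$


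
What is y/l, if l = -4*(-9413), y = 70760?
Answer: 17690/9413 ≈ 1.8793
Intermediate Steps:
l = 37652
y/l = 70760/37652 = 70760*(1/37652) = 17690/9413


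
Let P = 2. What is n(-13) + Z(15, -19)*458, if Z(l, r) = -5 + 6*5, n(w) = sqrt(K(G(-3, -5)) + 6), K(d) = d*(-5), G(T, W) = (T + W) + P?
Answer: 11456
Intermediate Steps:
G(T, W) = 2 + T + W (G(T, W) = (T + W) + 2 = 2 + T + W)
K(d) = -5*d
n(w) = 6 (n(w) = sqrt(-5*(2 - 3 - 5) + 6) = sqrt(-5*(-6) + 6) = sqrt(30 + 6) = sqrt(36) = 6)
Z(l, r) = 25 (Z(l, r) = -5 + 30 = 25)
n(-13) + Z(15, -19)*458 = 6 + 25*458 = 6 + 11450 = 11456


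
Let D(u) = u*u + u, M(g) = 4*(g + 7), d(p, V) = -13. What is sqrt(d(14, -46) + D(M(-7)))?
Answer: I*sqrt(13) ≈ 3.6056*I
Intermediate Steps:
M(g) = 28 + 4*g (M(g) = 4*(7 + g) = 28 + 4*g)
D(u) = u + u**2 (D(u) = u**2 + u = u + u**2)
sqrt(d(14, -46) + D(M(-7))) = sqrt(-13 + (28 + 4*(-7))*(1 + (28 + 4*(-7)))) = sqrt(-13 + (28 - 28)*(1 + (28 - 28))) = sqrt(-13 + 0*(1 + 0)) = sqrt(-13 + 0*1) = sqrt(-13 + 0) = sqrt(-13) = I*sqrt(13)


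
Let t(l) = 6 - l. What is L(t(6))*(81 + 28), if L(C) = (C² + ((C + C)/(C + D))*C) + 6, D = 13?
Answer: 654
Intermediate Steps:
L(C) = 6 + C² + 2*C²/(13 + C) (L(C) = (C² + ((C + C)/(C + 13))*C) + 6 = (C² + ((2*C)/(13 + C))*C) + 6 = (C² + (2*C/(13 + C))*C) + 6 = (C² + 2*C²/(13 + C)) + 6 = 6 + C² + 2*C²/(13 + C))
L(t(6))*(81 + 28) = ((78 + (6 - 1*6)³ + 6*(6 - 1*6) + 15*(6 - 1*6)²)/(13 + (6 - 1*6)))*(81 + 28) = ((78 + (6 - 6)³ + 6*(6 - 6) + 15*(6 - 6)²)/(13 + (6 - 6)))*109 = ((78 + 0³ + 6*0 + 15*0²)/(13 + 0))*109 = ((78 + 0 + 0 + 15*0)/13)*109 = ((78 + 0 + 0 + 0)/13)*109 = ((1/13)*78)*109 = 6*109 = 654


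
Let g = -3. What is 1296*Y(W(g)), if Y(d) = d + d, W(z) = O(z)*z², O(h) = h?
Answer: -69984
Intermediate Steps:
W(z) = z³ (W(z) = z*z² = z³)
Y(d) = 2*d
1296*Y(W(g)) = 1296*(2*(-3)³) = 1296*(2*(-27)) = 1296*(-54) = -69984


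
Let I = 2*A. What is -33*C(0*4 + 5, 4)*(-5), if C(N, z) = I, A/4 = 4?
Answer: 5280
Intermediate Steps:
A = 16 (A = 4*4 = 16)
I = 32 (I = 2*16 = 32)
C(N, z) = 32
-33*C(0*4 + 5, 4)*(-5) = -33*32*(-5) = -1056*(-5) = 5280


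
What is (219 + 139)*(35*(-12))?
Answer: -150360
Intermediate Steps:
(219 + 139)*(35*(-12)) = 358*(-420) = -150360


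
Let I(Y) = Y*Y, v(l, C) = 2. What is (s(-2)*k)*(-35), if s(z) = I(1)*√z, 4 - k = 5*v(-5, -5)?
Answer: 210*I*√2 ≈ 296.98*I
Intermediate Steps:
I(Y) = Y²
k = -6 (k = 4 - 5*2 = 4 - 1*10 = 4 - 10 = -6)
s(z) = √z (s(z) = 1²*√z = 1*√z = √z)
(s(-2)*k)*(-35) = (√(-2)*(-6))*(-35) = ((I*√2)*(-6))*(-35) = -6*I*√2*(-35) = 210*I*√2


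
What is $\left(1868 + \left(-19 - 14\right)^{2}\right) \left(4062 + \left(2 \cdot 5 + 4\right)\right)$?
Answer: $12052732$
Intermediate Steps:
$\left(1868 + \left(-19 - 14\right)^{2}\right) \left(4062 + \left(2 \cdot 5 + 4\right)\right) = \left(1868 + \left(-33\right)^{2}\right) \left(4062 + \left(10 + 4\right)\right) = \left(1868 + 1089\right) \left(4062 + 14\right) = 2957 \cdot 4076 = 12052732$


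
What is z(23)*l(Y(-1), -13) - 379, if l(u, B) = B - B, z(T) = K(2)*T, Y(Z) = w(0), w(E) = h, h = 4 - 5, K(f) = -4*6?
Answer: -379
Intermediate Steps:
K(f) = -24
h = -1
w(E) = -1
Y(Z) = -1
z(T) = -24*T
l(u, B) = 0
z(23)*l(Y(-1), -13) - 379 = -24*23*0 - 379 = -552*0 - 379 = 0 - 379 = -379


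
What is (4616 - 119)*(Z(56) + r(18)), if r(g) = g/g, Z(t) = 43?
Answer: 197868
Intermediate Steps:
r(g) = 1
(4616 - 119)*(Z(56) + r(18)) = (4616 - 119)*(43 + 1) = 4497*44 = 197868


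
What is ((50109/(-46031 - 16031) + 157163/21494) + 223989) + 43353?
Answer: 8105281341319/30317287 ≈ 2.6735e+5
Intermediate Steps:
((50109/(-46031 - 16031) + 157163/21494) + 223989) + 43353 = ((50109/(-62062) + 157163*(1/21494)) + 223989) + 43353 = ((50109*(-1/62062) + 157163/21494) + 223989) + 43353 = ((-50109/62062 + 157163/21494) + 223989) + 43353 = (197200165/30317287 + 223989) + 43353 = 6790935998008/30317287 + 43353 = 8105281341319/30317287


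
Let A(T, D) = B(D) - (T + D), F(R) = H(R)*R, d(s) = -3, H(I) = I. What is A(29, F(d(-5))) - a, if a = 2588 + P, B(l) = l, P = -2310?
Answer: -307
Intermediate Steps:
F(R) = R² (F(R) = R*R = R²)
a = 278 (a = 2588 - 2310 = 278)
A(T, D) = -T (A(T, D) = D - (T + D) = D - (D + T) = D + (-D - T) = -T)
A(29, F(d(-5))) - a = -1*29 - 1*278 = -29 - 278 = -307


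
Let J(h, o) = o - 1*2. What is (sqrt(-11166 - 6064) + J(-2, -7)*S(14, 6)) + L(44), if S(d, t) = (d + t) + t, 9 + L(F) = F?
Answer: -199 + I*sqrt(17230) ≈ -199.0 + 131.26*I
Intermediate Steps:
L(F) = -9 + F
J(h, o) = -2 + o (J(h, o) = o - 2 = -2 + o)
S(d, t) = d + 2*t
(sqrt(-11166 - 6064) + J(-2, -7)*S(14, 6)) + L(44) = (sqrt(-11166 - 6064) + (-2 - 7)*(14 + 2*6)) + (-9 + 44) = (sqrt(-17230) - 9*(14 + 12)) + 35 = (I*sqrt(17230) - 9*26) + 35 = (I*sqrt(17230) - 234) + 35 = (-234 + I*sqrt(17230)) + 35 = -199 + I*sqrt(17230)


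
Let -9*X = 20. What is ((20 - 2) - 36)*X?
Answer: 40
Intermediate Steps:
X = -20/9 (X = -⅑*20 = -20/9 ≈ -2.2222)
((20 - 2) - 36)*X = ((20 - 2) - 36)*(-20/9) = (18 - 36)*(-20/9) = -18*(-20/9) = 40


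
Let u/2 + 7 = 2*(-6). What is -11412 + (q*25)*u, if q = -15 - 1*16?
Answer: 18038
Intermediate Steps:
u = -38 (u = -14 + 2*(2*(-6)) = -14 + 2*(-12) = -14 - 24 = -38)
q = -31 (q = -15 - 16 = -31)
-11412 + (q*25)*u = -11412 - 31*25*(-38) = -11412 - 775*(-38) = -11412 + 29450 = 18038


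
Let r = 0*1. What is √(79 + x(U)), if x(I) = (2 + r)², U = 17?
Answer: √83 ≈ 9.1104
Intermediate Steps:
r = 0
x(I) = 4 (x(I) = (2 + 0)² = 2² = 4)
√(79 + x(U)) = √(79 + 4) = √83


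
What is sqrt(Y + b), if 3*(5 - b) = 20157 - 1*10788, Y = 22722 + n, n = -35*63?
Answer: sqrt(17399) ≈ 131.91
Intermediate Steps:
n = -2205
Y = 20517 (Y = 22722 - 2205 = 20517)
b = -3118 (b = 5 - (20157 - 1*10788)/3 = 5 - (20157 - 10788)/3 = 5 - 1/3*9369 = 5 - 3123 = -3118)
sqrt(Y + b) = sqrt(20517 - 3118) = sqrt(17399)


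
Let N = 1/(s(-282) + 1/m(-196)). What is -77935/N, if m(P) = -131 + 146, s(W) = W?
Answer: 65917423/3 ≈ 2.1972e+7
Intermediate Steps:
m(P) = 15
N = -15/4229 (N = 1/(-282 + 1/15) = 1/(-4229/15) = -15/4229 ≈ -0.0035469)
-77935/N = -77935/(-15/4229) = -77935*(-4229/15) = 65917423/3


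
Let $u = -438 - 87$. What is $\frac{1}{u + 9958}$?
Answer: $\frac{1}{9433} \approx 0.00010601$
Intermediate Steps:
$u = -525$
$\frac{1}{u + 9958} = \frac{1}{-525 + 9958} = \frac{1}{9433}$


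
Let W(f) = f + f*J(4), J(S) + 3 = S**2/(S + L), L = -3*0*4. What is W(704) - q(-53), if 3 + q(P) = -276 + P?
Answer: 1740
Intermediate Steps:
L = 0 (L = 0*4 = 0)
J(S) = -3 + S (J(S) = -3 + S**2/(S + 0) = -3 + S**2/S = -3 + S)
q(P) = -279 + P (q(P) = -3 + (-276 + P) = -279 + P)
W(f) = 2*f (W(f) = f + f*(-3 + 4) = f + f*1 = f + f = 2*f)
W(704) - q(-53) = 2*704 - (-279 - 53) = 1408 - 1*(-332) = 1408 + 332 = 1740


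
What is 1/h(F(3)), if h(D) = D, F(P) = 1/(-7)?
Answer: -7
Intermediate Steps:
F(P) = -⅐
1/h(F(3)) = 1/(-⅐) = -7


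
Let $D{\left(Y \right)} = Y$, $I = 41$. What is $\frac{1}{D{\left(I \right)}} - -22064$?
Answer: $\frac{904625}{41} \approx 22064.0$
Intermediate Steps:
$\frac{1}{D{\left(I \right)}} - -22064 = \frac{1}{41} - -22064 = \frac{1}{41} + 22064 = \frac{904625}{41}$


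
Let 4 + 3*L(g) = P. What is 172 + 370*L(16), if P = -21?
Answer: -8734/3 ≈ -2911.3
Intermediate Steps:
L(g) = -25/3 (L(g) = -4/3 + (⅓)*(-21) = -4/3 - 7 = -25/3)
172 + 370*L(16) = 172 + 370*(-25/3) = 172 - 9250/3 = -8734/3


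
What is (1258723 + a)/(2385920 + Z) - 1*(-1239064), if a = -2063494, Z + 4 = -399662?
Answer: 2461095021485/1986254 ≈ 1.2391e+6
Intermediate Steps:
Z = -399666 (Z = -4 - 399662 = -399666)
(1258723 + a)/(2385920 + Z) - 1*(-1239064) = (1258723 - 2063494)/(2385920 - 399666) - 1*(-1239064) = -804771/1986254 + 1239064 = 2461095021485/1986254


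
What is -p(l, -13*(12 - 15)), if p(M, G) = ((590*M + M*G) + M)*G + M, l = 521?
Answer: -12801491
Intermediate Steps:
p(M, G) = M + G*(591*M + G*M) (p(M, G) = ((590*M + G*M) + M)*G + M = (591*M + G*M)*G + M = G*(591*M + G*M) + M = M + G*(591*M + G*M))
-p(l, -13*(12 - 15)) = -521*(1 + (-13*(12 - 15))² + 591*(-13*(12 - 15))) = -521*(1 + (-13*(-3))² + 591*(-13*(-3))) = -521*(1 + 39² + 591*39) = -521*(1 + 1521 + 23049) = -521*24571 = -1*12801491 = -12801491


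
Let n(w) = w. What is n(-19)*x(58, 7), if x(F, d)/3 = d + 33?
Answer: -2280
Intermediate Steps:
x(F, d) = 99 + 3*d (x(F, d) = 3*(d + 33) = 3*(33 + d) = 99 + 3*d)
n(-19)*x(58, 7) = -19*(99 + 3*7) = -19*(99 + 21) = -19*120 = -2280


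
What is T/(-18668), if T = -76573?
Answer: 76573/18668 ≈ 4.1018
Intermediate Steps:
T/(-18668) = -76573/(-18668) = -76573*(-1/18668) = 76573/18668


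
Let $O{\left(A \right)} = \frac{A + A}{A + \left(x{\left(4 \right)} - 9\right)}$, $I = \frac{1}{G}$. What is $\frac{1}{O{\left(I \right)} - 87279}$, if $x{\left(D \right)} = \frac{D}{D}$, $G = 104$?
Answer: $- \frac{831}{72528851} \approx -1.1458 \cdot 10^{-5}$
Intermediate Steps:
$I = \frac{1}{104} \approx 0.0096154$
$x{\left(D \right)} = 1$
$O{\left(A \right)} = \frac{2 A}{-8 + A}$ ($O{\left(A \right)} = \frac{A + A}{A + \left(1 - 9\right)} = \frac{2 A}{A + \left(1 - 9\right)} = \frac{2 A}{A - 8} = \frac{2 A}{-8 + A}$)
$\frac{1}{O{\left(I \right)} - 87279} = \frac{1}{2 \cdot \frac{1}{104} \frac{1}{-8 + \frac{1}{104}} - 87279} = \frac{1}{2 \cdot \frac{1}{104} \frac{1}{- \frac{831}{104}} - 87279} = \frac{1}{2 \cdot \frac{1}{104} \left(- \frac{104}{831}\right) - 87279} = \frac{1}{- \frac{2}{831} - 87279} = \frac{1}{- \frac{72528851}{831}} = - \frac{831}{72528851}$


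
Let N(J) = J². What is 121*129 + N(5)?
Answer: 15634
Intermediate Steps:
121*129 + N(5) = 121*129 + 5² = 15609 + 25 = 15634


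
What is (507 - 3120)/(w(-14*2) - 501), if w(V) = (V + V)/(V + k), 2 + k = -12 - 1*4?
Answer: 60099/11495 ≈ 5.2283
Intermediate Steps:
k = -18 (k = -2 + (-12 - 1*4) = -2 + (-12 - 4) = -2 - 16 = -18)
w(V) = 2*V/(-18 + V) (w(V) = (V + V)/(V - 18) = (2*V)/(-18 + V) = 2*V/(-18 + V))
(507 - 3120)/(w(-14*2) - 501) = (507 - 3120)/(2*(-14*2)/(-18 - 14*2) - 501) = -2613/(2*(-28)/(-18 - 28) - 501) = -2613/(2*(-28)/(-46) - 501) = -2613/(2*(-28)*(-1/46) - 501) = -2613/(28/23 - 501) = -2613/(-11495/23) = -2613*(-23/11495) = 60099/11495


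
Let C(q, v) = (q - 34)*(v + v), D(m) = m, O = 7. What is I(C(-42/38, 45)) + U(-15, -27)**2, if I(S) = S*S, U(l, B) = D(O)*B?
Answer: 3616496181/361 ≈ 1.0018e+7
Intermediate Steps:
U(l, B) = 7*B
C(q, v) = 2*v*(-34 + q) (C(q, v) = (-34 + q)*(2*v) = 2*v*(-34 + q))
I(S) = S**2
I(C(-42/38, 45)) + U(-15, -27)**2 = (2*45*(-34 - 42/38))**2 + (7*(-27))**2 = (2*45*(-34 - 42*1/38))**2 + (-189)**2 = (2*45*(-34 - 21/19))**2 + 35721 = (2*45*(-667/19))**2 + 35721 = (-60030/19)**2 + 35721 = 3603600900/361 + 35721 = 3616496181/361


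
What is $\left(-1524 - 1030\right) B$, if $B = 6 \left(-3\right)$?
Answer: $45972$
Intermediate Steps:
$B = -18$
$\left(-1524 - 1030\right) B = \left(-1524 - 1030\right) \left(-18\right) = \left(-2554\right) \left(-18\right) = 45972$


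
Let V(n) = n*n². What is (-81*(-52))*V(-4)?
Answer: -269568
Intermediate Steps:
V(n) = n³
(-81*(-52))*V(-4) = -81*(-52)*(-4)³ = 4212*(-64) = -269568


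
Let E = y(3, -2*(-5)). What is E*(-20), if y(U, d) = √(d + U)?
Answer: -20*√13 ≈ -72.111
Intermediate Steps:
y(U, d) = √(U + d)
E = √13 (E = √(3 - 2*(-5)) = √(3 + 10) = √13 ≈ 3.6056)
E*(-20) = √13*(-20) = -20*√13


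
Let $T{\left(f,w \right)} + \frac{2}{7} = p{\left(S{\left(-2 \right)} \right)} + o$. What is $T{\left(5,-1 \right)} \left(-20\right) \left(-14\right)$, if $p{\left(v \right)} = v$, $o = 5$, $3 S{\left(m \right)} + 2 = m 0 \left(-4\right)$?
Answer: $\frac{3400}{3} \approx 1133.3$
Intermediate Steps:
$S{\left(m \right)} = - \frac{2}{3}$ ($S{\left(m \right)} = - \frac{2}{3} + \frac{m 0 \left(-4\right)}{3} = - \frac{2}{3} + \frac{0 \left(-4\right)}{3} = - \frac{2}{3} + \frac{1}{3} \cdot 0 = - \frac{2}{3} + 0 = - \frac{2}{3}$)
$T{\left(f,w \right)} = \frac{85}{21}$ ($T{\left(f,w \right)} = - \frac{2}{7} + \left(- \frac{2}{3} + 5\right) = - \frac{2}{7} + \frac{13}{3} = \frac{85}{21}$)
$T{\left(5,-1 \right)} \left(-20\right) \left(-14\right) = \frac{85}{21} \left(-20\right) \left(-14\right) = \left(- \frac{1700}{21}\right) \left(-14\right) = \frac{3400}{3}$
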